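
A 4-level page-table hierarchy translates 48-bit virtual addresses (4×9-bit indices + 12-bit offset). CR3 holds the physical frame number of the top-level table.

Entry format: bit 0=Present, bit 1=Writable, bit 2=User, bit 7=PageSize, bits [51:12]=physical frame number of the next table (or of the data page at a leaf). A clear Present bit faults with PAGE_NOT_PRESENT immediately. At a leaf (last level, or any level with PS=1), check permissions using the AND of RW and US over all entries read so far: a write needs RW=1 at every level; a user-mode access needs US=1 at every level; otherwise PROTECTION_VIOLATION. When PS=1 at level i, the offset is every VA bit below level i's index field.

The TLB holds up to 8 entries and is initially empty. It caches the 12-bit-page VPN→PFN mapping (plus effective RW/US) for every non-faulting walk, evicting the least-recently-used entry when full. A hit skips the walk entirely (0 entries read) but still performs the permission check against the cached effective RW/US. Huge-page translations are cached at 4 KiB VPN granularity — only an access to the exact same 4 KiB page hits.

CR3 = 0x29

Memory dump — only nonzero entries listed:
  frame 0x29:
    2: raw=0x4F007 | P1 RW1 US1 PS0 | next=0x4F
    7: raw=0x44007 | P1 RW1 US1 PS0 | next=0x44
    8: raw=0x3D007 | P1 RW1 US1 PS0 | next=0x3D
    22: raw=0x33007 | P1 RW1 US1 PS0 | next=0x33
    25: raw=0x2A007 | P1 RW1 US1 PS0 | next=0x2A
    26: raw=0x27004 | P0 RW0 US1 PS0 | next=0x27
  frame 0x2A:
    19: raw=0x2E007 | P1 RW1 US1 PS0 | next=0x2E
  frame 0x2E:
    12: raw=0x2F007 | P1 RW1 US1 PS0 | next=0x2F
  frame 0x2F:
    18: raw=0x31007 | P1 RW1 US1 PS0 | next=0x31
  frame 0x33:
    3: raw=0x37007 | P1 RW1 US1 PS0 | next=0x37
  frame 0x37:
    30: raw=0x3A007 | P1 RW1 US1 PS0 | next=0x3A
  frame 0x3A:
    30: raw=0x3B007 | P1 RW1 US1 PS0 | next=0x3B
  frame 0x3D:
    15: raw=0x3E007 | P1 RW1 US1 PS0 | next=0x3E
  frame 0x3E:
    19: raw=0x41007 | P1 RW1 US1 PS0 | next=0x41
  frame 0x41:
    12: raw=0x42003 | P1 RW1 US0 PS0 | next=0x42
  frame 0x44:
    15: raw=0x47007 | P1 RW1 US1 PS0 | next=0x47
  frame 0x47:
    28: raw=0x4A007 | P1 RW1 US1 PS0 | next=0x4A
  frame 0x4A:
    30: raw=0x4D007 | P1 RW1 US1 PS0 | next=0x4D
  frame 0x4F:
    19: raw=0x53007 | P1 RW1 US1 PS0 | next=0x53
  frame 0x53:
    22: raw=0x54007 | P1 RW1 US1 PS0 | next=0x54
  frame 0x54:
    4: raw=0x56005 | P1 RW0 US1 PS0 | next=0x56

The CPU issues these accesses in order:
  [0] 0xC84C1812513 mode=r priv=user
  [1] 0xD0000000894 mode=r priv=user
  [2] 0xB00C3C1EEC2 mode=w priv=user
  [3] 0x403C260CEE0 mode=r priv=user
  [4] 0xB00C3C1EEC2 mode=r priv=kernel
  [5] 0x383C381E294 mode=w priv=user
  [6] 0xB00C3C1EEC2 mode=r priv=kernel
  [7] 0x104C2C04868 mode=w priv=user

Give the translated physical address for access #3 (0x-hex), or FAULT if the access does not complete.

Trace:
#0 VA=0xC84C1812513 (r,user):
  L0: frame=0x29 idx=25 entry=0x2A007 [P=1 RW=1 US=1 PS=0]
  L1: frame=0x2A idx=19 entry=0x2E007 [P=1 RW=1 US=1 PS=0]
  L2: frame=0x2E idx=12 entry=0x2F007 [P=1 RW=1 US=1 PS=0]
  L3: frame=0x2F idx=18 entry=0x31007 [P=1 RW=1 US=1 PS=0]
  ✓ 0x31513  — 4 lookups
#1 VA=0xD0000000894 (r,user):
  L0: frame=0x29 idx=26 entry=0x27004 [P=0 RW=0 US=1 PS=0]
  ⇒ fault: PAGE_NOT_PRESENT  — 1 lookups
#2 VA=0xB00C3C1EEC2 (w,user):
  L0: frame=0x29 idx=22 entry=0x33007 [P=1 RW=1 US=1 PS=0]
  L1: frame=0x33 idx=3 entry=0x37007 [P=1 RW=1 US=1 PS=0]
  L2: frame=0x37 idx=30 entry=0x3A007 [P=1 RW=1 US=1 PS=0]
  L3: frame=0x3A idx=30 entry=0x3B007 [P=1 RW=1 US=1 PS=0]
  ✓ 0x3BEC2  — 4 lookups
#3 VA=0x403C260CEE0 (r,user):
  L0: frame=0x29 idx=8 entry=0x3D007 [P=1 RW=1 US=1 PS=0]
  L1: frame=0x3D idx=15 entry=0x3E007 [P=1 RW=1 US=1 PS=0]
  L2: frame=0x3E idx=19 entry=0x41007 [P=1 RW=1 US=1 PS=0]
  L3: frame=0x41 idx=12 entry=0x42003 [P=1 RW=1 US=0 PS=0]
  ⇒ fault: PROTECTION_VIOLATION  — 4 lookups
#4 VA=0xB00C3C1EEC2 (r,kernel):
  TLB hit vpn=0xB00C3C1E → PA=0x3BEC2
#5 VA=0x383C381E294 (w,user):
  L0: frame=0x29 idx=7 entry=0x44007 [P=1 RW=1 US=1 PS=0]
  L1: frame=0x44 idx=15 entry=0x47007 [P=1 RW=1 US=1 PS=0]
  L2: frame=0x47 idx=28 entry=0x4A007 [P=1 RW=1 US=1 PS=0]
  L3: frame=0x4A idx=30 entry=0x4D007 [P=1 RW=1 US=1 PS=0]
  ✓ 0x4D294  — 4 lookups
#6 VA=0xB00C3C1EEC2 (r,kernel):
  TLB hit vpn=0xB00C3C1E → PA=0x3BEC2
#7 VA=0x104C2C04868 (w,user):
  L0: frame=0x29 idx=2 entry=0x4F007 [P=1 RW=1 US=1 PS=0]
  L1: frame=0x4F idx=19 entry=0x53007 [P=1 RW=1 US=1 PS=0]
  L2: frame=0x53 idx=22 entry=0x54007 [P=1 RW=1 US=1 PS=0]
  L3: frame=0x54 idx=4 entry=0x56005 [P=1 RW=0 US=1 PS=0]
  ⇒ fault: PROTECTION_VIOLATION  — 4 lookups

Access #3 PA: FAULT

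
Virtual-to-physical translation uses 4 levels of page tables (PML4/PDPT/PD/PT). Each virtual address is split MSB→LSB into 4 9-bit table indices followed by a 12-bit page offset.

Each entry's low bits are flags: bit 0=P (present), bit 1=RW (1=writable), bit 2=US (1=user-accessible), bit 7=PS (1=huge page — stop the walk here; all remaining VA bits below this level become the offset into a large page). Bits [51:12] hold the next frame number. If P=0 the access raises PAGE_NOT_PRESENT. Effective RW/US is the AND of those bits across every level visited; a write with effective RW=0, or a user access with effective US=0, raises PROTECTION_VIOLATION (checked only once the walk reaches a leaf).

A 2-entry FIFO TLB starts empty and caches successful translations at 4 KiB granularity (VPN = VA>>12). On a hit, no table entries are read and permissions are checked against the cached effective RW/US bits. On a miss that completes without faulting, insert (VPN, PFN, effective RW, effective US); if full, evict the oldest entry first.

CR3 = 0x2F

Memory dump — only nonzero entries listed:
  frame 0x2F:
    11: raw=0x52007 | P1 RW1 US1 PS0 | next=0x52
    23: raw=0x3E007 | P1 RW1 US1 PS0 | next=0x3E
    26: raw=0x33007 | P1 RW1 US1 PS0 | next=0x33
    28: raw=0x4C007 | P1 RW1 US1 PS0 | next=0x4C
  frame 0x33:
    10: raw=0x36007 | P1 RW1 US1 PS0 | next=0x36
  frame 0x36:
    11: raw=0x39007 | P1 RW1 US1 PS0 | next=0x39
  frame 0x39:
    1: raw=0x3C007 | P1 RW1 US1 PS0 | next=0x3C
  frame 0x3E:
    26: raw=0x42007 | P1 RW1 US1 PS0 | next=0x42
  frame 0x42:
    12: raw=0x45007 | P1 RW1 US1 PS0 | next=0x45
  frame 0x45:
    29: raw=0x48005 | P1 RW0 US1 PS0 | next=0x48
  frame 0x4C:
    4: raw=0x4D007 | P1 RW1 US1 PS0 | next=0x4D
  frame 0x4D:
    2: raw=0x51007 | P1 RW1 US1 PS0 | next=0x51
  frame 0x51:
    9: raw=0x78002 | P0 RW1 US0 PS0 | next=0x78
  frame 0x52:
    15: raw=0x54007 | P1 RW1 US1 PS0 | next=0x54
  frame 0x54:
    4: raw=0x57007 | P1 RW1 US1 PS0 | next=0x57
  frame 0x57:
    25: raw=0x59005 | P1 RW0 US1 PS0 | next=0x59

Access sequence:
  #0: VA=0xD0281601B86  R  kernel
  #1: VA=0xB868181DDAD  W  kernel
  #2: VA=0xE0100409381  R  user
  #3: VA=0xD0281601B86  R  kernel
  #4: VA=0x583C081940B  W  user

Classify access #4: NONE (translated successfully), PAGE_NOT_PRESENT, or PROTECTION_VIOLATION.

Trace:
#0 VA=0xD0281601B86 (r,kernel):
  [0] read 0x2F idx=26: raw=0x33007 flags P=1 W=1 U=1 S=0
  [1] read 0x33 idx=10: raw=0x36007 flags P=1 W=1 U=1 S=0
  [2] read 0x36 idx=11: raw=0x39007 flags P=1 W=1 U=1 S=0
  [3] read 0x39 idx=1: raw=0x3C007 flags P=1 W=1 U=1 S=0
  → PA=0x3CB86  (4 entries read)
#1 VA=0xB868181DDAD (w,kernel):
  [0] read 0x2F idx=23: raw=0x3E007 flags P=1 W=1 U=1 S=0
  [1] read 0x3E idx=26: raw=0x42007 flags P=1 W=1 U=1 S=0
  [2] read 0x42 idx=12: raw=0x45007 flags P=1 W=1 U=1 S=0
  [3] read 0x45 idx=29: raw=0x48005 flags P=1 W=0 U=1 S=0
  ⇒ fault: PROTECTION_VIOLATION  — 4 lookups
#2 VA=0xE0100409381 (r,user):
  [0] read 0x2F idx=28: raw=0x4C007 flags P=1 W=1 U=1 S=0
  [1] read 0x4C idx=4: raw=0x4D007 flags P=1 W=1 U=1 S=0
  [2] read 0x4D idx=2: raw=0x51007 flags P=1 W=1 U=1 S=0
  [3] read 0x51 idx=9: raw=0x78002 flags P=0 W=1 U=0 S=0
  ⇒ fault: PAGE_NOT_PRESENT  — 4 lookups
#3 VA=0xD0281601B86 (r,kernel):
  TLB hit vpn=0xD0281601 → PA=0x3CB86
#4 VA=0x583C081940B (w,user):
  [0] read 0x2F idx=11: raw=0x52007 flags P=1 W=1 U=1 S=0
  [1] read 0x52 idx=15: raw=0x54007 flags P=1 W=1 U=1 S=0
  [2] read 0x54 idx=4: raw=0x57007 flags P=1 W=1 U=1 S=0
  [3] read 0x57 idx=25: raw=0x59005 flags P=1 W=0 U=1 S=0
  ⇒ fault: PROTECTION_VIOLATION  — 4 lookups

Access #4 fault: PROTECTION_VIOLATION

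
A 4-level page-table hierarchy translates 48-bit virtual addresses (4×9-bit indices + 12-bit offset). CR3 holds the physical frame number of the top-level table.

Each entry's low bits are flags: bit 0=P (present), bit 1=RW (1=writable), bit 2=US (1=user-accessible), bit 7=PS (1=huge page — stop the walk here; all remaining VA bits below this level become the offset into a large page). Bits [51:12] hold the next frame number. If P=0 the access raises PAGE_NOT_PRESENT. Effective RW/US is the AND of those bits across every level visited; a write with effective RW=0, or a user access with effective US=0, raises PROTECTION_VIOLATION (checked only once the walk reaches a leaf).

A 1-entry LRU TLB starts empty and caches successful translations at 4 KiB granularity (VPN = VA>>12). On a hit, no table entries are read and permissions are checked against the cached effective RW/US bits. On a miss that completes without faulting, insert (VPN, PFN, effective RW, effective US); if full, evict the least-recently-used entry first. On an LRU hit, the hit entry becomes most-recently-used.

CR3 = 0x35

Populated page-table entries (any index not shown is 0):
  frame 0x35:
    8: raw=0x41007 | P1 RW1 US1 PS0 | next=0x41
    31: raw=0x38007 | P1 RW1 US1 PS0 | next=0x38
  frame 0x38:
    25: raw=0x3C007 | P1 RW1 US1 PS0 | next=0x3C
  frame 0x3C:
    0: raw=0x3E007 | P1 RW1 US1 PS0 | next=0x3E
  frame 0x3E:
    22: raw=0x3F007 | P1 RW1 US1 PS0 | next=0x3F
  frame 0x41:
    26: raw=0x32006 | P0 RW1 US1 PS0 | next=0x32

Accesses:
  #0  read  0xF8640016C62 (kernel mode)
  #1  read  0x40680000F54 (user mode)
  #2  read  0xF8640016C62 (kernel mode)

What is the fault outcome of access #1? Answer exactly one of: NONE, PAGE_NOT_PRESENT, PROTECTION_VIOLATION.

Trace:
#0 VA=0xF8640016C62 (r,kernel):
  [0] read 0x35 idx=31: raw=0x38007 flags P=1 W=1 U=1 S=0
  [1] read 0x38 idx=25: raw=0x3C007 flags P=1 W=1 U=1 S=0
  [2] read 0x3C idx=0: raw=0x3E007 flags P=1 W=1 U=1 S=0
  [3] read 0x3E idx=22: raw=0x3F007 flags P=1 W=1 U=1 S=0
  → PA=0x3FC62  (4 entries read)
#1 VA=0x40680000F54 (r,user):
  [0] read 0x35 idx=8: raw=0x41007 flags P=1 W=1 U=1 S=0
  [1] read 0x41 idx=26: raw=0x32006 flags P=0 W=1 U=1 S=0
  → PAGE_NOT_PRESENT  (2 entries read)
#2 VA=0xF8640016C62 (r,kernel):
  TLB hit vpn=0xF8640016 → PA=0x3FC62

Access #1 fault: PAGE_NOT_PRESENT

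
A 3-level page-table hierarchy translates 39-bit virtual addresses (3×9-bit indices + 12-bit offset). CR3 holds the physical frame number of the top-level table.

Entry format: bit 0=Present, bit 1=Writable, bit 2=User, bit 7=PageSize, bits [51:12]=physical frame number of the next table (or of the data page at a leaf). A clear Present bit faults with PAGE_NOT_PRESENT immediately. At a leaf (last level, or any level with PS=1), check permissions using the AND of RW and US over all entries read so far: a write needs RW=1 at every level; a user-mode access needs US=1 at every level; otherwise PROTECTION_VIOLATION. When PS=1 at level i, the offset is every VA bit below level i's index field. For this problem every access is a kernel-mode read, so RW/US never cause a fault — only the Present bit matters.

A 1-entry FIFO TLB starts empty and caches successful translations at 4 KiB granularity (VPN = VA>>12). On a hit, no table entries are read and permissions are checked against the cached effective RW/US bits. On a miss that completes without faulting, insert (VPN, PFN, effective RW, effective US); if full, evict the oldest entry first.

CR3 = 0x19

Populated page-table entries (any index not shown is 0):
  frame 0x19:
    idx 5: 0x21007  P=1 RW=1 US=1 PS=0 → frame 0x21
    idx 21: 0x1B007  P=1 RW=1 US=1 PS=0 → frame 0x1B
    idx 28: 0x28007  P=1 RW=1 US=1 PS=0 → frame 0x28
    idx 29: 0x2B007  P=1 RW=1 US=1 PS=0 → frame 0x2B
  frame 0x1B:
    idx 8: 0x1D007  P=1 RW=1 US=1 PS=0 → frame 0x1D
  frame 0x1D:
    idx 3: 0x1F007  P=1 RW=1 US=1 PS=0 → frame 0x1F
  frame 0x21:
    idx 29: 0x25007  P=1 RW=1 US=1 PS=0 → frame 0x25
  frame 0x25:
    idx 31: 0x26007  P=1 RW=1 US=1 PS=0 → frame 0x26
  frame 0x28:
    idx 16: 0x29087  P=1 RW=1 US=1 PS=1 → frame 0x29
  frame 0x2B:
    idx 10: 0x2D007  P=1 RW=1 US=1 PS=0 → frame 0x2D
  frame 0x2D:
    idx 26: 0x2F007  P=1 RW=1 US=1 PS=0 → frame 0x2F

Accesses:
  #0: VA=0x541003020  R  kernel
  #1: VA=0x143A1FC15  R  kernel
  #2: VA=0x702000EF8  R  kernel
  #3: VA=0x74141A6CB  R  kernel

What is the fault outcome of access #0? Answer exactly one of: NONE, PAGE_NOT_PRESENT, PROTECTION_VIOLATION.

Walk each access:
#0 VA=0x541003020 (r,kernel):
  lvl0: tbl 0x19, slot 21 ⇒ 0x1B007 (P1/RW1/US1/PS0)
  lvl1: tbl 0x1B, slot 8 ⇒ 0x1D007 (P1/RW1/US1/PS0)
  lvl2: tbl 0x1D, slot 3 ⇒ 0x1F007 (P1/RW1/US1/PS0)
  ✓ 0x1F020  — 3 lookups
#1 VA=0x143A1FC15 (r,kernel):
  lvl0: tbl 0x19, slot 5 ⇒ 0x21007 (P1/RW1/US1/PS0)
  lvl1: tbl 0x21, slot 29 ⇒ 0x25007 (P1/RW1/US1/PS0)
  lvl2: tbl 0x25, slot 31 ⇒ 0x26007 (P1/RW1/US1/PS0)
  ✓ 0x26C15  — 3 lookups
#2 VA=0x702000EF8 (r,kernel):
  lvl0: tbl 0x19, slot 28 ⇒ 0x28007 (P1/RW1/US1/PS0)
  lvl1: tbl 0x28, slot 16 ⇒ 0x29087 (P1/RW1/US1/PS1)
  ✓ 0x29EF8 (huge @L1)  — 2 lookups
#3 VA=0x74141A6CB (r,kernel):
  lvl0: tbl 0x19, slot 29 ⇒ 0x2B007 (P1/RW1/US1/PS0)
  lvl1: tbl 0x2B, slot 10 ⇒ 0x2D007 (P1/RW1/US1/PS0)
  lvl2: tbl 0x2D, slot 26 ⇒ 0x2F007 (P1/RW1/US1/PS0)
  ✓ 0x2F6CB  — 3 lookups

Access #0 fault: NONE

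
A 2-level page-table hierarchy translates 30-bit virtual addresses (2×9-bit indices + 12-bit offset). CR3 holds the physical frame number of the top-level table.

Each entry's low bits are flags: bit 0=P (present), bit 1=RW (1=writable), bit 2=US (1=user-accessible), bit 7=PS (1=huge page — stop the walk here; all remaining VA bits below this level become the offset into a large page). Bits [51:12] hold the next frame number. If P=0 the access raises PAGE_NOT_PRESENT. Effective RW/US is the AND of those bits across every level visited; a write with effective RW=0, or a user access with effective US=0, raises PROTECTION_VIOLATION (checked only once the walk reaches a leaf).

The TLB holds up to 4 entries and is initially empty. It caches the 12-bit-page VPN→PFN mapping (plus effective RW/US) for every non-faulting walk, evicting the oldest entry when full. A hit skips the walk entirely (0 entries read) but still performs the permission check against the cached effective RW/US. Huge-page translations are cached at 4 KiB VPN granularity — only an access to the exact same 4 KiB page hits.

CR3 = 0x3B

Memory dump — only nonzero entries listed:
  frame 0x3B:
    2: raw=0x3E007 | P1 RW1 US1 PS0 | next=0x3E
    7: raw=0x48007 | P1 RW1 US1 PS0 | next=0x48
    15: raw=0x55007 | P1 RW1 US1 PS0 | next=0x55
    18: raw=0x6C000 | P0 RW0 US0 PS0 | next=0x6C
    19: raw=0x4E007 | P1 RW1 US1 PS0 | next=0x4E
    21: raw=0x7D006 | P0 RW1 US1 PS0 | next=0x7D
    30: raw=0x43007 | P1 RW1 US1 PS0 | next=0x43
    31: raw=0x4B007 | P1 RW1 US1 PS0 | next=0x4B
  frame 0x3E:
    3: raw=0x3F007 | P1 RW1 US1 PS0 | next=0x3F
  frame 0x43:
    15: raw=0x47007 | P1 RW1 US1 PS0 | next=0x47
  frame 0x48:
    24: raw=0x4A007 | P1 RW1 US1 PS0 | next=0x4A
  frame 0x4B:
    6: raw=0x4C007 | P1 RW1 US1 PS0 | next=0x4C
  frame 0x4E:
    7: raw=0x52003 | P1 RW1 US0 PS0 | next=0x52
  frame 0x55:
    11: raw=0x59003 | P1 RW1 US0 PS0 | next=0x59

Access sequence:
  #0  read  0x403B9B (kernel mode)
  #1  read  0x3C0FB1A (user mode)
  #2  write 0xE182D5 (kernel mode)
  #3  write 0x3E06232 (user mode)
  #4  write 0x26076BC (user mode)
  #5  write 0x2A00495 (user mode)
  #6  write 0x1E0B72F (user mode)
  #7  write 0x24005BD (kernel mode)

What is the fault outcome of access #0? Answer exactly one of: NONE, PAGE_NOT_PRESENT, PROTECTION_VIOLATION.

Trace:
#0 VA=0x403B9B (r,kernel):
  L0: frame=0x3B idx=2 entry=0x3E007 [P=1 RW=1 US=1 PS=0]
  L1: frame=0x3E idx=3 entry=0x3F007 [P=1 RW=1 US=1 PS=0]
  ⇒ phys 0x3FB9B  [2 reads]
#1 VA=0x3C0FB1A (r,user):
  L0: frame=0x3B idx=30 entry=0x43007 [P=1 RW=1 US=1 PS=0]
  L1: frame=0x43 idx=15 entry=0x47007 [P=1 RW=1 US=1 PS=0]
  ⇒ phys 0x47B1A  [2 reads]
#2 VA=0xE182D5 (w,kernel):
  L0: frame=0x3B idx=7 entry=0x48007 [P=1 RW=1 US=1 PS=0]
  L1: frame=0x48 idx=24 entry=0x4A007 [P=1 RW=1 US=1 PS=0]
  ⇒ phys 0x4A2D5  [2 reads]
#3 VA=0x3E06232 (w,user):
  L0: frame=0x3B idx=31 entry=0x4B007 [P=1 RW=1 US=1 PS=0]
  L1: frame=0x4B idx=6 entry=0x4C007 [P=1 RW=1 US=1 PS=0]
  ⇒ phys 0x4C232  [2 reads]
#4 VA=0x26076BC (w,user):
  L0: frame=0x3B idx=19 entry=0x4E007 [P=1 RW=1 US=1 PS=0]
  L1: frame=0x4E idx=7 entry=0x52003 [P=1 RW=1 US=0 PS=0]
  ⇒ fault: PROTECTION_VIOLATION  — 2 lookups
#5 VA=0x2A00495 (w,user):
  L0: frame=0x3B idx=21 entry=0x7D006 [P=0 RW=1 US=1 PS=0]
  ⇒ fault: PAGE_NOT_PRESENT  — 1 lookups
#6 VA=0x1E0B72F (w,user):
  L0: frame=0x3B idx=15 entry=0x55007 [P=1 RW=1 US=1 PS=0]
  L1: frame=0x55 idx=11 entry=0x59003 [P=1 RW=1 US=0 PS=0]
  ⇒ fault: PROTECTION_VIOLATION  — 2 lookups
#7 VA=0x24005BD (w,kernel):
  L0: frame=0x3B idx=18 entry=0x6C000 [P=0 RW=0 US=0 PS=0]
  ⇒ fault: PAGE_NOT_PRESENT  — 1 lookups

Access #0 fault: NONE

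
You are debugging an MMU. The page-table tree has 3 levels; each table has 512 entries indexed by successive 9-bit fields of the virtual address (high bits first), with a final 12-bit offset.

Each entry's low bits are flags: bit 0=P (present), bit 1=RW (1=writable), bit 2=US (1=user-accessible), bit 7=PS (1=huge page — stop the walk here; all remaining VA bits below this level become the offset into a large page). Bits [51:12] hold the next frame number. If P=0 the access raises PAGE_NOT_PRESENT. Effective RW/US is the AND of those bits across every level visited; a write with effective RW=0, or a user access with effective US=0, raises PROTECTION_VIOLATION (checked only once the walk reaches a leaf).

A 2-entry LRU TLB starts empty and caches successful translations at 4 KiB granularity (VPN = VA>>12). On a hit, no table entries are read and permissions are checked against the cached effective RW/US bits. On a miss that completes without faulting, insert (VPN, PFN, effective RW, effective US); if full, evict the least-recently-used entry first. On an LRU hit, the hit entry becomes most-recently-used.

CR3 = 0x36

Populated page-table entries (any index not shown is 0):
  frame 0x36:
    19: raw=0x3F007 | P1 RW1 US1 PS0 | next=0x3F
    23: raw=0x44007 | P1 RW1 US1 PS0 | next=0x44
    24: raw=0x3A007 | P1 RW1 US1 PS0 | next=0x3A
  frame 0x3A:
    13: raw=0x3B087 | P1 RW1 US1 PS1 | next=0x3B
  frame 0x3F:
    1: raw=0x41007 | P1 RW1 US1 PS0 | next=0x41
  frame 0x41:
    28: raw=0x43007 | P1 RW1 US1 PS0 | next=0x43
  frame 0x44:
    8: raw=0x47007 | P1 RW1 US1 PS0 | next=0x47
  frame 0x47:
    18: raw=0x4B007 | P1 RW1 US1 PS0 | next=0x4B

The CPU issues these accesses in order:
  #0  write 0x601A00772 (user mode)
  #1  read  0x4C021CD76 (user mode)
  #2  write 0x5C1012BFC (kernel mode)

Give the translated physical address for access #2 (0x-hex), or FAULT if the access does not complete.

Walk each access:
#0 VA=0x601A00772 (w,user):
  L0 @0x36[24] → 0x3A007  P=1,RW=1,US=1,PS=0
  L1 @0x3A[13] → 0x3B087  P=1,RW=1,US=1,PS=1
  → PA=0x3B772 (huge @L1)  (2 entries read)
#1 VA=0x4C021CD76 (r,user):
  L0 @0x36[19] → 0x3F007  P=1,RW=1,US=1,PS=0
  L1 @0x3F[1] → 0x41007  P=1,RW=1,US=1,PS=0
  L2 @0x41[28] → 0x43007  P=1,RW=1,US=1,PS=0
  → PA=0x43D76  (3 entries read)
#2 VA=0x5C1012BFC (w,kernel):
  L0 @0x36[23] → 0x44007  P=1,RW=1,US=1,PS=0
  L1 @0x44[8] → 0x47007  P=1,RW=1,US=1,PS=0
  L2 @0x47[18] → 0x4B007  P=1,RW=1,US=1,PS=0
  → PA=0x4BBFC  (3 entries read)

Access #2 PA: 0x4BBFC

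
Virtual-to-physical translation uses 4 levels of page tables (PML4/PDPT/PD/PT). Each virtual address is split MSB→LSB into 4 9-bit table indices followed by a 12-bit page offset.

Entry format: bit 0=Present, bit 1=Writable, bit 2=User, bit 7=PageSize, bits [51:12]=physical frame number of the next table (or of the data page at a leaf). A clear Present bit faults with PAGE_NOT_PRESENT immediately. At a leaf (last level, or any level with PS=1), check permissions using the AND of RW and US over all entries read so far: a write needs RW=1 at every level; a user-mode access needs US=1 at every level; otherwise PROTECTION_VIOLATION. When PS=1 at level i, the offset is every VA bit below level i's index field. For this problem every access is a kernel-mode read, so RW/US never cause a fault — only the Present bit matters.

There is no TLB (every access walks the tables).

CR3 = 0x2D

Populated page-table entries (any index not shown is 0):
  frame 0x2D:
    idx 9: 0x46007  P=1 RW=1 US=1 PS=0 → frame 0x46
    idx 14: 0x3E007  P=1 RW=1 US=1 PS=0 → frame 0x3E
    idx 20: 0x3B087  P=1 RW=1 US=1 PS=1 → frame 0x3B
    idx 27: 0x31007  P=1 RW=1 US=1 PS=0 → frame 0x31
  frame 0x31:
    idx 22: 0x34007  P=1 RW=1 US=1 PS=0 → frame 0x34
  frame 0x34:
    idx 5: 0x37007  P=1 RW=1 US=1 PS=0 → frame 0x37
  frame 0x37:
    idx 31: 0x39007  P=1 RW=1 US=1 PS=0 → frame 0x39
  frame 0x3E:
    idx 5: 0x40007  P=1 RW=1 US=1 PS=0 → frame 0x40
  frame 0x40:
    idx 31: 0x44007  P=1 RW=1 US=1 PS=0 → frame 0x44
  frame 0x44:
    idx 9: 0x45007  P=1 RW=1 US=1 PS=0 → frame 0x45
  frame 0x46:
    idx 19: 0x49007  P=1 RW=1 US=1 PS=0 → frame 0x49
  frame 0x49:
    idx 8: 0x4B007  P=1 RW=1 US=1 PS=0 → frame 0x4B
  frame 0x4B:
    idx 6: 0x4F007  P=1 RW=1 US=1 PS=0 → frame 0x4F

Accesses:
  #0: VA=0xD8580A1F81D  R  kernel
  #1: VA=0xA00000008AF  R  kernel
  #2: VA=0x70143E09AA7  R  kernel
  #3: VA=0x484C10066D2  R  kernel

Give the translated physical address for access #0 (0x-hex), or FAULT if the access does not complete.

Walk each access:
#0 VA=0xD8580A1F81D (r,kernel):
  [0] read 0x2D idx=27: raw=0x31007 flags P=1 W=1 U=1 S=0
  [1] read 0x31 idx=22: raw=0x34007 flags P=1 W=1 U=1 S=0
  [2] read 0x34 idx=5: raw=0x37007 flags P=1 W=1 U=1 S=0
  [3] read 0x37 idx=31: raw=0x39007 flags P=1 W=1 U=1 S=0
  → PA=0x3981D  (4 entries read)
#1 VA=0xA00000008AF (r,kernel):
  [0] read 0x2D idx=20: raw=0x3B087 flags P=1 W=1 U=1 S=1
  → PA=0x3B8AF (huge @L0)  (1 entries read)
#2 VA=0x70143E09AA7 (r,kernel):
  [0] read 0x2D idx=14: raw=0x3E007 flags P=1 W=1 U=1 S=0
  [1] read 0x3E idx=5: raw=0x40007 flags P=1 W=1 U=1 S=0
  [2] read 0x40 idx=31: raw=0x44007 flags P=1 W=1 U=1 S=0
  [3] read 0x44 idx=9: raw=0x45007 flags P=1 W=1 U=1 S=0
  → PA=0x45AA7  (4 entries read)
#3 VA=0x484C10066D2 (r,kernel):
  [0] read 0x2D idx=9: raw=0x46007 flags P=1 W=1 U=1 S=0
  [1] read 0x46 idx=19: raw=0x49007 flags P=1 W=1 U=1 S=0
  [2] read 0x49 idx=8: raw=0x4B007 flags P=1 W=1 U=1 S=0
  [3] read 0x4B idx=6: raw=0x4F007 flags P=1 W=1 U=1 S=0
  → PA=0x4F6D2  (4 entries read)

Access #0 PA: 0x3981D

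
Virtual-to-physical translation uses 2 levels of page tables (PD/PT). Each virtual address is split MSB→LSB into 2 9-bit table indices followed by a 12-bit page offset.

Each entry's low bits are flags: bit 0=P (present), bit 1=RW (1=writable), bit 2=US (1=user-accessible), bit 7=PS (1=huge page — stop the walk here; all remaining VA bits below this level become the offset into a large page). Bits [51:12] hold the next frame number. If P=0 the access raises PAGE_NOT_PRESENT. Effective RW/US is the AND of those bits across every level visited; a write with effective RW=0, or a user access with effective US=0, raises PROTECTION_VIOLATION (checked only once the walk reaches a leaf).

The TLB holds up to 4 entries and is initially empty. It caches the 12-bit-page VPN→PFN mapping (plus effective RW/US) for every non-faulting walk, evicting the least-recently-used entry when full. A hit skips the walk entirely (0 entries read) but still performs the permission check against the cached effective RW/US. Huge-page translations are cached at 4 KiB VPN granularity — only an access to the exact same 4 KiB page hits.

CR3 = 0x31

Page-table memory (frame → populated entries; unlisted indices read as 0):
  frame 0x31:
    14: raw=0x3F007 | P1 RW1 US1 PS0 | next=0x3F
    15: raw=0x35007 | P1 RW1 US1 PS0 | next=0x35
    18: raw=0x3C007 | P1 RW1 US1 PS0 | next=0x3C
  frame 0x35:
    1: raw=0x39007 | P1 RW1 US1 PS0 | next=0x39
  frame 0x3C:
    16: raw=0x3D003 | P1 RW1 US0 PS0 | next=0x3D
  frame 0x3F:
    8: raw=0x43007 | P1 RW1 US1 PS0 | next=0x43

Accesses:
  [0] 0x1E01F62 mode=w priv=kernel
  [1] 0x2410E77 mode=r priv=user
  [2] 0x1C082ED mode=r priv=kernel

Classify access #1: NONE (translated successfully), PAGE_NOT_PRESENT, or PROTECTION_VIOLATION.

Walk each access:
#0 VA=0x1E01F62 (w,kernel):
  L0 @0x31[15] → 0x35007  P=1,RW=1,US=1,PS=0
  L1 @0x35[1] → 0x39007  P=1,RW=1,US=1,PS=0
  ⇒ phys 0x39F62  [2 reads]
#1 VA=0x2410E77 (r,user):
  L0 @0x31[18] → 0x3C007  P=1,RW=1,US=1,PS=0
  L1 @0x3C[16] → 0x3D003  P=1,RW=1,US=0,PS=0
  ✗ PROTECTION_VIOLATION  [2 reads]
#2 VA=0x1C082ED (r,kernel):
  L0 @0x31[14] → 0x3F007  P=1,RW=1,US=1,PS=0
  L1 @0x3F[8] → 0x43007  P=1,RW=1,US=1,PS=0
  ⇒ phys 0x432ED  [2 reads]

Access #1 fault: PROTECTION_VIOLATION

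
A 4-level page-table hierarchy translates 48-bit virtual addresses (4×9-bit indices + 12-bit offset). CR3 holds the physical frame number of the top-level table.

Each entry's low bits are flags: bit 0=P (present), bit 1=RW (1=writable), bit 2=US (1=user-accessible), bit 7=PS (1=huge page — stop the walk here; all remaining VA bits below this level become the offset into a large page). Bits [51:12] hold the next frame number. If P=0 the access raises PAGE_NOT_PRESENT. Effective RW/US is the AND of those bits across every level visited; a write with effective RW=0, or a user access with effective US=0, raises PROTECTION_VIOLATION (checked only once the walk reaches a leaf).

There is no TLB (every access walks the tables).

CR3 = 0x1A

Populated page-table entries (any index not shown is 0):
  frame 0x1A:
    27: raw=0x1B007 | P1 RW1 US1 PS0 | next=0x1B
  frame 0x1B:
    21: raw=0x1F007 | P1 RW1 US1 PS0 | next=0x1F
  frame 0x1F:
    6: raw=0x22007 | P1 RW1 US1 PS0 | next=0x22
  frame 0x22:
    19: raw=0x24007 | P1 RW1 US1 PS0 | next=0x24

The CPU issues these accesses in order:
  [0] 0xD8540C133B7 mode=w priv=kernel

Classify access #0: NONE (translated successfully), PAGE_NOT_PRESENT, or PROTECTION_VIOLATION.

Trace:
#0 VA=0xD8540C133B7 (w,kernel):
  L0 @0x1A[27] → 0x1B007  P=1,RW=1,US=1,PS=0
  L1 @0x1B[21] → 0x1F007  P=1,RW=1,US=1,PS=0
  L2 @0x1F[6] → 0x22007  P=1,RW=1,US=1,PS=0
  L3 @0x22[19] → 0x24007  P=1,RW=1,US=1,PS=0
  ⇒ phys 0x243B7  [4 reads]

Access #0 fault: NONE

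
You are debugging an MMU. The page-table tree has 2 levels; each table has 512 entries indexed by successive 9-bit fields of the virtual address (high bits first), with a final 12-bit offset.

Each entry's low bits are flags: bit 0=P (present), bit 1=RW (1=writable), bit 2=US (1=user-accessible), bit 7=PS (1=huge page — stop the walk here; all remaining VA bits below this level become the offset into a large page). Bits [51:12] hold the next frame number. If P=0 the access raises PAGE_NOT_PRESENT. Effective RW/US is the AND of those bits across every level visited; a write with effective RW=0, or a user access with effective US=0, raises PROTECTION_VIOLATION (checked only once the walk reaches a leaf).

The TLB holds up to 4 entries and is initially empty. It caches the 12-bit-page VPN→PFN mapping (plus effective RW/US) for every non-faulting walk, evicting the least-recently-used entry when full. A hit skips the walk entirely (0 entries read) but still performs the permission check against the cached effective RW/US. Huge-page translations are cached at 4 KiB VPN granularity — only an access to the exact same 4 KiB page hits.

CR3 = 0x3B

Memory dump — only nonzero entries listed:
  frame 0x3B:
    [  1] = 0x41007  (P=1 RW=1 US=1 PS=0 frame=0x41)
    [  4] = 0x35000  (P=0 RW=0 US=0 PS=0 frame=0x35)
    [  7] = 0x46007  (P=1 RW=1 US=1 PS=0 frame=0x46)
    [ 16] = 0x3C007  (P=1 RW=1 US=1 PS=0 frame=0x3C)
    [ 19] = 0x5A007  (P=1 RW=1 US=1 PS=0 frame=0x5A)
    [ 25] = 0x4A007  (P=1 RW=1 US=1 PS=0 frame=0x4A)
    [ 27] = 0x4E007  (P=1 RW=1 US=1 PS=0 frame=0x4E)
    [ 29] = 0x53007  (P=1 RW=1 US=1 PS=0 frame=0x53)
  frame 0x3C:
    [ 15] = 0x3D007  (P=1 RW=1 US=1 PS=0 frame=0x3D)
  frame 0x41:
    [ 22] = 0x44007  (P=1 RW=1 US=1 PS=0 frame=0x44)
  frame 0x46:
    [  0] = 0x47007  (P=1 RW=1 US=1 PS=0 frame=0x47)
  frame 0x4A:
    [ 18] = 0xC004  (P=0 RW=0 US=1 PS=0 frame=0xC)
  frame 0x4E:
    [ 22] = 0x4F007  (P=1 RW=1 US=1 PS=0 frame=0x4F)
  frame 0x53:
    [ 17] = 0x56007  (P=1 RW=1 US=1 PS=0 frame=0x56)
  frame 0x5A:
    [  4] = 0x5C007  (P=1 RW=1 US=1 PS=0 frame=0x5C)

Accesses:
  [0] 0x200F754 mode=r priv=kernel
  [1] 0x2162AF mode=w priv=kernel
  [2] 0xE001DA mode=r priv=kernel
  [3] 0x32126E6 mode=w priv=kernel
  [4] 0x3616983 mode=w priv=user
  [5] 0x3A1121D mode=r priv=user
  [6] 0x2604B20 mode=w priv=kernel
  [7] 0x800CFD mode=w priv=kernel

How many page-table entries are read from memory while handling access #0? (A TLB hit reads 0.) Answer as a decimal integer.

Trace:
#0 VA=0x200F754 (r,kernel):
  L0 @0x3B[16] → 0x3C007  P=1,RW=1,US=1,PS=0
  L1 @0x3C[15] → 0x3D007  P=1,RW=1,US=1,PS=0
  → PA=0x3D754  (2 entries read)
#1 VA=0x2162AF (w,kernel):
  L0 @0x3B[1] → 0x41007  P=1,RW=1,US=1,PS=0
  L1 @0x41[22] → 0x44007  P=1,RW=1,US=1,PS=0
  → PA=0x442AF  (2 entries read)
#2 VA=0xE001DA (r,kernel):
  L0 @0x3B[7] → 0x46007  P=1,RW=1,US=1,PS=0
  L1 @0x46[0] → 0x47007  P=1,RW=1,US=1,PS=0
  → PA=0x471DA  (2 entries read)
#3 VA=0x32126E6 (w,kernel):
  L0 @0x3B[25] → 0x4A007  P=1,RW=1,US=1,PS=0
  L1 @0x4A[18] → 0xC004  P=0,RW=0,US=1,PS=0
  ⇒ fault: PAGE_NOT_PRESENT  — 2 lookups
#4 VA=0x3616983 (w,user):
  L0 @0x3B[27] → 0x4E007  P=1,RW=1,US=1,PS=0
  L1 @0x4E[22] → 0x4F007  P=1,RW=1,US=1,PS=0
  → PA=0x4F983  (2 entries read)
#5 VA=0x3A1121D (r,user):
  L0 @0x3B[29] → 0x53007  P=1,RW=1,US=1,PS=0
  L1 @0x53[17] → 0x56007  P=1,RW=1,US=1,PS=0
  → PA=0x5621D  (2 entries read)
#6 VA=0x2604B20 (w,kernel):
  L0 @0x3B[19] → 0x5A007  P=1,RW=1,US=1,PS=0
  L1 @0x5A[4] → 0x5C007  P=1,RW=1,US=1,PS=0
  → PA=0x5CB20  (2 entries read)
#7 VA=0x800CFD (w,kernel):
  L0 @0x3B[4] → 0x35000  P=0,RW=0,US=0,PS=0
  ⇒ fault: PAGE_NOT_PRESENT  — 1 lookups

Entries read for #0: 2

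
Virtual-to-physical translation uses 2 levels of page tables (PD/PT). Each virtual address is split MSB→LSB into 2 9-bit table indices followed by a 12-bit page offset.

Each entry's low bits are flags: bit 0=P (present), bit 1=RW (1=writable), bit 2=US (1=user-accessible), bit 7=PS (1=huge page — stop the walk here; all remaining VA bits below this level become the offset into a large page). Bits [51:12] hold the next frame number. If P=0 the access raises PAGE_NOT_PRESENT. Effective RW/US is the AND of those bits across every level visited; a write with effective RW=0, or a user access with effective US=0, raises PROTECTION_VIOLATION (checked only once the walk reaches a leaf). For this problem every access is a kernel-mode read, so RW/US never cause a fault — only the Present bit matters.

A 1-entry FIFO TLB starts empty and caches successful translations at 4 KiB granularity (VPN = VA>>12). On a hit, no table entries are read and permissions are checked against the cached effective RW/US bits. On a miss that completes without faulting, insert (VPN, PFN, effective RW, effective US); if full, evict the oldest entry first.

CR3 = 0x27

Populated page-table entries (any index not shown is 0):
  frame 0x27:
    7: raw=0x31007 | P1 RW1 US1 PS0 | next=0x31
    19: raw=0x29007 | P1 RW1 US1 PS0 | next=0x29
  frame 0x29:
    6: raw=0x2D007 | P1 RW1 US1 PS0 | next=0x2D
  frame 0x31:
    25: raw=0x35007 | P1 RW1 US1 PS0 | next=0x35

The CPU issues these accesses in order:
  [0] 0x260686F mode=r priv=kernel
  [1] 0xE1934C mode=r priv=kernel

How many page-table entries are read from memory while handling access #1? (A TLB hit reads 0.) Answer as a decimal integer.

Per-access translation:
#0 VA=0x260686F (r,kernel):
  L0 @0x27[19] → 0x29007  P=1,RW=1,US=1,PS=0
  L1 @0x29[6] → 0x2D007  P=1,RW=1,US=1,PS=0
  ✓ 0x2D86F  — 2 lookups
#1 VA=0xE1934C (r,kernel):
  L0 @0x27[7] → 0x31007  P=1,RW=1,US=1,PS=0
  L1 @0x31[25] → 0x35007  P=1,RW=1,US=1,PS=0
  ✓ 0x3534C  — 2 lookups

Entries read for #1: 2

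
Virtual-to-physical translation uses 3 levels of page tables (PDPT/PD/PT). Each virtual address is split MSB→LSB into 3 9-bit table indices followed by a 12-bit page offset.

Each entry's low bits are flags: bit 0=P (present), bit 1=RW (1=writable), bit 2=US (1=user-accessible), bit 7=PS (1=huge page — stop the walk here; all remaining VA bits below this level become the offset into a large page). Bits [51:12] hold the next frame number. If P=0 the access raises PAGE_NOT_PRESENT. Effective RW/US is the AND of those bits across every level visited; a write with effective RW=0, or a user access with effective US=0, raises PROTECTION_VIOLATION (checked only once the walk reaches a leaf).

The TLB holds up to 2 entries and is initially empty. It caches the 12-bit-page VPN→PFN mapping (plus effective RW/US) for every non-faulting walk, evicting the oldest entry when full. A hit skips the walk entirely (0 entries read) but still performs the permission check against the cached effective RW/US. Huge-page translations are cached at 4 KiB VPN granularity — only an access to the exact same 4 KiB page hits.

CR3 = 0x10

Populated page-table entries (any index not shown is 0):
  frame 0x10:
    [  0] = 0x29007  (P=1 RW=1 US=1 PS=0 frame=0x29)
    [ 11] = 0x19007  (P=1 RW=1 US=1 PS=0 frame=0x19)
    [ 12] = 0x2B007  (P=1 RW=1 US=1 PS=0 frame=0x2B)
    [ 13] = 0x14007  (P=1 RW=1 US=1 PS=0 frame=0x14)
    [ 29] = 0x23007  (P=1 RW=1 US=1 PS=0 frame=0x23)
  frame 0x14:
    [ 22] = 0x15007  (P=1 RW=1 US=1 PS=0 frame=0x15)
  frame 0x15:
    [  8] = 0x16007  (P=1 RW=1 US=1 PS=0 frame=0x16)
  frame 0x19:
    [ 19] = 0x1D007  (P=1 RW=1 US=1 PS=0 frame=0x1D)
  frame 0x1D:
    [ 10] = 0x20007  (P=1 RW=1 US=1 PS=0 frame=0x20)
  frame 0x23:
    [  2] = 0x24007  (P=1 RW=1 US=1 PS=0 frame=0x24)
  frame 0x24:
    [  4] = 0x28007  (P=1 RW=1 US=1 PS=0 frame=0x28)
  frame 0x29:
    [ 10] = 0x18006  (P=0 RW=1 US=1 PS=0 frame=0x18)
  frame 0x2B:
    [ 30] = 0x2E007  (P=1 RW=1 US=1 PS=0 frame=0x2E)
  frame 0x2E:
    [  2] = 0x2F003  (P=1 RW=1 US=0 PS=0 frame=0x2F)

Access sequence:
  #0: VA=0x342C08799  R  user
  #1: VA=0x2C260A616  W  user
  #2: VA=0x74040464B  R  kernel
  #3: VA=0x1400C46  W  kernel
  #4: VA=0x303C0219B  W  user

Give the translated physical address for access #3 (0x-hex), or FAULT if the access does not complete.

Walk each access:
#0 VA=0x342C08799 (r,user):
  L0 @0x10[13] → 0x14007  P=1,RW=1,US=1,PS=0
  L1 @0x14[22] → 0x15007  P=1,RW=1,US=1,PS=0
  L2 @0x15[8] → 0x16007  P=1,RW=1,US=1,PS=0
  ⇒ phys 0x16799  [3 reads]
#1 VA=0x2C260A616 (w,user):
  L0 @0x10[11] → 0x19007  P=1,RW=1,US=1,PS=0
  L1 @0x19[19] → 0x1D007  P=1,RW=1,US=1,PS=0
  L2 @0x1D[10] → 0x20007  P=1,RW=1,US=1,PS=0
  ⇒ phys 0x20616  [3 reads]
#2 VA=0x74040464B (r,kernel):
  L0 @0x10[29] → 0x23007  P=1,RW=1,US=1,PS=0
  L1 @0x23[2] → 0x24007  P=1,RW=1,US=1,PS=0
  L2 @0x24[4] → 0x28007  P=1,RW=1,US=1,PS=0
  ⇒ phys 0x2864B  [3 reads]
#3 VA=0x1400C46 (w,kernel):
  L0 @0x10[0] → 0x29007  P=1,RW=1,US=1,PS=0
  L1 @0x29[10] → 0x18006  P=0,RW=1,US=1,PS=0
  ⇒ fault: PAGE_NOT_PRESENT  — 2 lookups
#4 VA=0x303C0219B (w,user):
  L0 @0x10[12] → 0x2B007  P=1,RW=1,US=1,PS=0
  L1 @0x2B[30] → 0x2E007  P=1,RW=1,US=1,PS=0
  L2 @0x2E[2] → 0x2F003  P=1,RW=1,US=0,PS=0
  ⇒ fault: PROTECTION_VIOLATION  — 3 lookups

Access #3 PA: FAULT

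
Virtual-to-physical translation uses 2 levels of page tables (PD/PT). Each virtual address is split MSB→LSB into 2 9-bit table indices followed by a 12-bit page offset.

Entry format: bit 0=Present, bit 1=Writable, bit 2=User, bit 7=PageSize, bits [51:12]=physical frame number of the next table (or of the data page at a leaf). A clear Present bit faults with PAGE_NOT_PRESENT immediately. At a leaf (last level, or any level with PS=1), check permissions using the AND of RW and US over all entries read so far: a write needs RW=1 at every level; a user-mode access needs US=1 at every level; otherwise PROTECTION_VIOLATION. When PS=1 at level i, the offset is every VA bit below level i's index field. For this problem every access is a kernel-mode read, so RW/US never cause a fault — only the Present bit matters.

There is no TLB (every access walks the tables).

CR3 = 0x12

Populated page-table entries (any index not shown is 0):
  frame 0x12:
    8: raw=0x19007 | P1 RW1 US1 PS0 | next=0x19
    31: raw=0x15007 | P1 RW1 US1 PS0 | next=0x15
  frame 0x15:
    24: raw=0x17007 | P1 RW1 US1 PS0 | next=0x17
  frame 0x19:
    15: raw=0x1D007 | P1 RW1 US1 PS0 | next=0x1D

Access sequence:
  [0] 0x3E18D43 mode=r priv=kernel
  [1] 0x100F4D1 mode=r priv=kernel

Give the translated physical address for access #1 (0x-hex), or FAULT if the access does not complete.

Walk each access:
#0 VA=0x3E18D43 (r,kernel):
  lvl0: tbl 0x12, slot 31 ⇒ 0x15007 (P1/RW1/US1/PS0)
  lvl1: tbl 0x15, slot 24 ⇒ 0x17007 (P1/RW1/US1/PS0)
  ⇒ phys 0x17D43  [2 reads]
#1 VA=0x100F4D1 (r,kernel):
  lvl0: tbl 0x12, slot 8 ⇒ 0x19007 (P1/RW1/US1/PS0)
  lvl1: tbl 0x19, slot 15 ⇒ 0x1D007 (P1/RW1/US1/PS0)
  ⇒ phys 0x1D4D1  [2 reads]

Access #1 PA: 0x1D4D1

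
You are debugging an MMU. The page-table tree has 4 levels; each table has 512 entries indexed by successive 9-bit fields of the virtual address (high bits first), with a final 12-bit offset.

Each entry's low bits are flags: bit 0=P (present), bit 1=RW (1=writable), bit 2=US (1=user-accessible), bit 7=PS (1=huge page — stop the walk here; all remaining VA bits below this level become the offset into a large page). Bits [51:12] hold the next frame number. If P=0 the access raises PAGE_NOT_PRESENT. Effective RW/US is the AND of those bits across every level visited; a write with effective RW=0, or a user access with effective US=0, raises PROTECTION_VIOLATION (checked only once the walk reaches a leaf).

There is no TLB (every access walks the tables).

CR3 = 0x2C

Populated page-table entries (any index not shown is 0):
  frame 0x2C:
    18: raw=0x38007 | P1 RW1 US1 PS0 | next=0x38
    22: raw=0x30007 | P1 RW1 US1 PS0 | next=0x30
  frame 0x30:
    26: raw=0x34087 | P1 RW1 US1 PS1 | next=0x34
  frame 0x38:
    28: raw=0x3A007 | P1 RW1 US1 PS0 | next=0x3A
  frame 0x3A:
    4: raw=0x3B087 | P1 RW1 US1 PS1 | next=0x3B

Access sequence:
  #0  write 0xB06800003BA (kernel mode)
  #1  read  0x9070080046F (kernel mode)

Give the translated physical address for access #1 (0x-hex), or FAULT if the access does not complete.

Per-access translation:
#0 VA=0xB06800003BA (w,kernel):
  L0: frame=0x2C idx=22 entry=0x30007 [P=1 RW=1 US=1 PS=0]
  L1: frame=0x30 idx=26 entry=0x34087 [P=1 RW=1 US=1 PS=1]
  ⇒ phys 0x343BA (huge @L1)  [2 reads]
#1 VA=0x9070080046F (r,kernel):
  L0: frame=0x2C idx=18 entry=0x38007 [P=1 RW=1 US=1 PS=0]
  L1: frame=0x38 idx=28 entry=0x3A007 [P=1 RW=1 US=1 PS=0]
  L2: frame=0x3A idx=4 entry=0x3B087 [P=1 RW=1 US=1 PS=1]
  ⇒ phys 0x3B46F (huge @L2)  [3 reads]

Access #1 PA: 0x3B46F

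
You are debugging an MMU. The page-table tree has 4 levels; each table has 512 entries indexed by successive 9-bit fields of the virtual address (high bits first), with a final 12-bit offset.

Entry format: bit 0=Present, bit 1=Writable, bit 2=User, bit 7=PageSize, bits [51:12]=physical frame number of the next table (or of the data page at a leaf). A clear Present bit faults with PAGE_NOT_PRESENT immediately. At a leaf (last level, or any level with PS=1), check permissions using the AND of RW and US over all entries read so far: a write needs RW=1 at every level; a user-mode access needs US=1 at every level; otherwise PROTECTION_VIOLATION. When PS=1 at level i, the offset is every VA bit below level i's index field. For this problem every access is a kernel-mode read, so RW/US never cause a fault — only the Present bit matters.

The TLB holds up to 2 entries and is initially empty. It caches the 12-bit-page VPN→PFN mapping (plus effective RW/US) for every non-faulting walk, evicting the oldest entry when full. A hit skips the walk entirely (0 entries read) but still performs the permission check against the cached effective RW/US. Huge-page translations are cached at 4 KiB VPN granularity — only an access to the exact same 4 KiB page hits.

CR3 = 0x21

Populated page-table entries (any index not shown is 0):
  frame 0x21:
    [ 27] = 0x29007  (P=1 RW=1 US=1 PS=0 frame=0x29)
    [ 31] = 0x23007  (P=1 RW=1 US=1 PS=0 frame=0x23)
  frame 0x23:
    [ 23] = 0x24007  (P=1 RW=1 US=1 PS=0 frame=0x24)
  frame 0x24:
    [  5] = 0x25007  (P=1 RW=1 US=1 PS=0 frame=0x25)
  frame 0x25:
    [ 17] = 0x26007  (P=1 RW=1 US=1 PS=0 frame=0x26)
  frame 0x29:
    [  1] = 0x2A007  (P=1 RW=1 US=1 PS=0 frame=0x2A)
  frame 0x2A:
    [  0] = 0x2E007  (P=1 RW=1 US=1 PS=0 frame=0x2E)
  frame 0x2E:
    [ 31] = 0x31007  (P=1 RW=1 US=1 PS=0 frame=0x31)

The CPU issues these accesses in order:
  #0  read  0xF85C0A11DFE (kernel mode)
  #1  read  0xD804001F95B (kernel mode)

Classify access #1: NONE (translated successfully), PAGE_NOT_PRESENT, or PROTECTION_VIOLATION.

Trace:
#0 VA=0xF85C0A11DFE (r,kernel):
  L0: frame=0x21 idx=31 entry=0x23007 [P=1 RW=1 US=1 PS=0]
  L1: frame=0x23 idx=23 entry=0x24007 [P=1 RW=1 US=1 PS=0]
  L2: frame=0x24 idx=5 entry=0x25007 [P=1 RW=1 US=1 PS=0]
  L3: frame=0x25 idx=17 entry=0x26007 [P=1 RW=1 US=1 PS=0]
  ⇒ phys 0x26DFE  [4 reads]
#1 VA=0xD804001F95B (r,kernel):
  L0: frame=0x21 idx=27 entry=0x29007 [P=1 RW=1 US=1 PS=0]
  L1: frame=0x29 idx=1 entry=0x2A007 [P=1 RW=1 US=1 PS=0]
  L2: frame=0x2A idx=0 entry=0x2E007 [P=1 RW=1 US=1 PS=0]
  L3: frame=0x2E idx=31 entry=0x31007 [P=1 RW=1 US=1 PS=0]
  ⇒ phys 0x3195B  [4 reads]

Access #1 fault: NONE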